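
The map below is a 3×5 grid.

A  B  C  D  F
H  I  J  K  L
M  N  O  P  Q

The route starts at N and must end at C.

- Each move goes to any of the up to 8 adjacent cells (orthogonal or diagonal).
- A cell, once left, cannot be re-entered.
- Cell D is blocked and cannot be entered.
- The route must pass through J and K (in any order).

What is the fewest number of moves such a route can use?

3

Any route passes through J and K in some order between N and C. Summing Chebyshev distances along each leg and taking the cheapest ordering (N → J → K → C) gives a lower bound of 1 + 1 + 1 = 3 moves.
A route of 3 moves achieves this: N → J → K → C.
Since 3 matches the lower bound, it is optimal.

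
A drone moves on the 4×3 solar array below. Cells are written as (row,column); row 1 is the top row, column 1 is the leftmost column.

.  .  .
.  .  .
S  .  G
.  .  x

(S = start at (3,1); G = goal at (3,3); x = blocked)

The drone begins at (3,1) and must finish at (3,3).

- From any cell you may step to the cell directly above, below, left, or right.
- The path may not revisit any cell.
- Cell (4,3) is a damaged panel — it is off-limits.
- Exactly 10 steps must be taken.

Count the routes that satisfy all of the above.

1

Need simple routes of exactly 10 moves from (3,1) to (3,3) (Manhattan distance 2, so 4 moves are spent on a detour and 4 undoing it).
Enumerating: (3,1) (4,1) (4,2) (3,2) (2,2) (2,1) (1,1) (1,2) (1,3) (2,3) (3,3).
That gives 1 route.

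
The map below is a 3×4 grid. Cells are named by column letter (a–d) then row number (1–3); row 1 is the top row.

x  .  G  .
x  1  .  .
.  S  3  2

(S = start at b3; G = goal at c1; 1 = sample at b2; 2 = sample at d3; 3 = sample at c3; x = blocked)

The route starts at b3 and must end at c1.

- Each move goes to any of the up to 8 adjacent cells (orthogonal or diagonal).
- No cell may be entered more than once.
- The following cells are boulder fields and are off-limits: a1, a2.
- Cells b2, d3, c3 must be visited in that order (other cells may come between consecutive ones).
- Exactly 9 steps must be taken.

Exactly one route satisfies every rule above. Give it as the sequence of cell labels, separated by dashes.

The waypoints must appear in the order b2, d3, c3, with no cell reused.
Route from b3: left 1 to a3, up-right 1 to b2, up 1 to b1, down-right 2 to d3, left 1 to c3, up-right 1 to d2, up 1 to d1, left 1 to c1 — 9 moves in all.
Check: order respected (1 at step 2, 2 at step 5, 3 at step 6); 9 moves as required.

b3 - a3 - b2 - b1 - c2 - d3 - c3 - d2 - d1 - c1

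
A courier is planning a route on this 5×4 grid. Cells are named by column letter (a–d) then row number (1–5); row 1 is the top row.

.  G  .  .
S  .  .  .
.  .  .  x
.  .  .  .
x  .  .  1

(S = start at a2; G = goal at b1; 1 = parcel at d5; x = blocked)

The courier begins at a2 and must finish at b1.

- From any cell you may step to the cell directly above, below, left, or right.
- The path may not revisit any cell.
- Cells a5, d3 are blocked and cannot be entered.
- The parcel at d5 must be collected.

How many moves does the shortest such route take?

12

Any route passes through d5 somewhere between a2 and b1. Summing Manhattan distances along the two legs (a2 → d5 → b1) gives a lower bound of 6 + 6 = 12 moves.
A route of 12 moves achieves this: a2 → a3 → a4 → b4 → b5 → c5 → d5 → d4 → c4 → c3 → c2 → c1 → b1.
Since 12 matches the lower bound, it is optimal.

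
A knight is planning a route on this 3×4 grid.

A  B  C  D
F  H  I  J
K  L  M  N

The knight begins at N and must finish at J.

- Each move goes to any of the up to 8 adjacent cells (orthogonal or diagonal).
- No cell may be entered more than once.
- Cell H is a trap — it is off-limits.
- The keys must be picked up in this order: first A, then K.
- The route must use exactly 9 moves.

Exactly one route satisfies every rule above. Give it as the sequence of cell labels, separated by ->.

N -> I -> C -> B -> A -> F -> K -> L -> M -> J

The waypoints must appear in the order A, K, with no cell reused.
Route from N: up-left 1 to I, up 1 to C, left 2 to A, down 2 to K, right 2 to M, up-right 1 to J — 9 moves in all.
Check: order respected (A at step 4, K at step 6); 9 moves as required.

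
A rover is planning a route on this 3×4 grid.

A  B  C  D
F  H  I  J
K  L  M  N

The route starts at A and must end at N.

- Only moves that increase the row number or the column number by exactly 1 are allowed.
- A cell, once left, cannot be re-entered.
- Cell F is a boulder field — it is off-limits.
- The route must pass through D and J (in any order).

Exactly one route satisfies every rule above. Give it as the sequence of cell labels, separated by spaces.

Moves only go right or down, so the column and row indices never decrease.
Route from A: 3× right (reaching D), 2× down (reaching N) — 5 moves in all.
Check: all required cells visited.

A B C D J N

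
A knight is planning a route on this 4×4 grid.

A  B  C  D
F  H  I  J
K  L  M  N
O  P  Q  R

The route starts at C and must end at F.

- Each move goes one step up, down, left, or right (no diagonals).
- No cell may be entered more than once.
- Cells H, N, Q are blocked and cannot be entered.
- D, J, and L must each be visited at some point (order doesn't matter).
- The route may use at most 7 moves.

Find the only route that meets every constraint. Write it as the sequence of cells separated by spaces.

Any route must reach D, J, and L and still end at F within 7 moves, so the order of the required stops is forced.
Route from C: right 1 to D, down 1 to J, left 1 to I, down 1 to M, left 2 to K, up 1 to F — 7 moves in all.
Check: all required cells visited; 7 ≤ 7 moves.

C D J I M L K F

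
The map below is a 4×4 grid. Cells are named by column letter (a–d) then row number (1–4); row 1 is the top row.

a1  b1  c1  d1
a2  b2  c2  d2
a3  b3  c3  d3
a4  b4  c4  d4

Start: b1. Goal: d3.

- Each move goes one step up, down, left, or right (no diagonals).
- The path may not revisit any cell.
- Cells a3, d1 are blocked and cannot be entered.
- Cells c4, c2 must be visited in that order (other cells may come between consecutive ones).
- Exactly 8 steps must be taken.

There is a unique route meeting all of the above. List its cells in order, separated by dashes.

The waypoints must appear in the order c4, c2, with no cell reused.
Route from b1: down 3 to b4, right 1 to c4, up 2 to c2, right 1 to d2, down 1 to d3 — 8 moves in all.
Check: order respected (c4 at step 4, c2 at step 6); 8 moves as required.

b1 - b2 - b3 - b4 - c4 - c3 - c2 - d2 - d3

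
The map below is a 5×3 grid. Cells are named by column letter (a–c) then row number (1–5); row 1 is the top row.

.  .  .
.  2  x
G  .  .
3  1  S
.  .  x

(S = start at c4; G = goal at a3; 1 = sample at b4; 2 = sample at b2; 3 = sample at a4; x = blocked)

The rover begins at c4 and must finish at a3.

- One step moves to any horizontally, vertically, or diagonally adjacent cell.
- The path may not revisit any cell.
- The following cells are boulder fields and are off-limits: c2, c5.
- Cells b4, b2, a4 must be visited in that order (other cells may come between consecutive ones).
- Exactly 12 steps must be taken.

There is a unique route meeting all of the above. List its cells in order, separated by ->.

c4 -> b5 -> a5 -> b4 -> c3 -> b2 -> c1 -> b1 -> a1 -> a2 -> b3 -> a4 -> a3

The waypoints must appear in the order b4, b2, a4, with no cell reused.
Route from c4: down-left 1 to b5, left 1 to a5, up-right 2 to c3, up-left 1 to b2, up-right 1 to c1, left 2 to a1, down 1 to a2, down-right 1 to b3, down-left 1 to a4, up 1 to a3 — 12 moves in all.
Check: order respected (1 at step 3, 2 at step 5, 3 at step 11); 12 moves as required.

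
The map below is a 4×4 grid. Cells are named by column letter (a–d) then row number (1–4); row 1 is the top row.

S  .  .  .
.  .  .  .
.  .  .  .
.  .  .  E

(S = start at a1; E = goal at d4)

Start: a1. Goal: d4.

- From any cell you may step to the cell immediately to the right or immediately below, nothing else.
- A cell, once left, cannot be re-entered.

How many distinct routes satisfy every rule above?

A right/down-only route from a1 to d4 makes exactly 3 down-moves and 3 right-moves in some order.
With no other constraints that would be C(6,3) = 20 routes.
That gives 20 routes.

20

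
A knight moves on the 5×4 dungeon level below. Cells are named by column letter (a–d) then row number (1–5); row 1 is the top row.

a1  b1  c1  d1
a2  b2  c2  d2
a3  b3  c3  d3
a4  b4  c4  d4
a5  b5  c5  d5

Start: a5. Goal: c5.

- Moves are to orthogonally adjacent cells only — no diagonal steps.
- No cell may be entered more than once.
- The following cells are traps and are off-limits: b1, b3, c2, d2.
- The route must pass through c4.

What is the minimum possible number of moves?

Any route passes through c4 somewhere between a5 and c5. Summing Manhattan distances along the two legs (a5 → c4 → c5) gives a lower bound of 3 + 1 = 4 moves.
A route of 4 moves achieves this: a5 → a4 → b4 → c4 → c5.
Since 4 matches the lower bound, it is optimal.

4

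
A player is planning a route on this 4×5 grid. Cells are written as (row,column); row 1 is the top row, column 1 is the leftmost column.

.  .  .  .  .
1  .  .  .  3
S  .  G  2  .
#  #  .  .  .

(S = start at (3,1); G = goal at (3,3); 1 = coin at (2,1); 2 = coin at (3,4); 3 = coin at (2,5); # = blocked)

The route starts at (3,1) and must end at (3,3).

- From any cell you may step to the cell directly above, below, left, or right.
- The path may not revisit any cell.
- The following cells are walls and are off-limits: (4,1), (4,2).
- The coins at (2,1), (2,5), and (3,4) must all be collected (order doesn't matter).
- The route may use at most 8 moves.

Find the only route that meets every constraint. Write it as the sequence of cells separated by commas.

The 8-move cap with required stops at (2,1), (2,5), (3,4) leaves no slack for detours.
Route from (3,1): up 1 to (2,1), right 4 to (2,5), down 1 to (3,5), left 2 to (3,3) — 8 moves in all.
Check: all required cells visited; 8 ≤ 8 moves.

(3,1), (2,1), (2,2), (2,3), (2,4), (2,5), (3,5), (3,4), (3,3)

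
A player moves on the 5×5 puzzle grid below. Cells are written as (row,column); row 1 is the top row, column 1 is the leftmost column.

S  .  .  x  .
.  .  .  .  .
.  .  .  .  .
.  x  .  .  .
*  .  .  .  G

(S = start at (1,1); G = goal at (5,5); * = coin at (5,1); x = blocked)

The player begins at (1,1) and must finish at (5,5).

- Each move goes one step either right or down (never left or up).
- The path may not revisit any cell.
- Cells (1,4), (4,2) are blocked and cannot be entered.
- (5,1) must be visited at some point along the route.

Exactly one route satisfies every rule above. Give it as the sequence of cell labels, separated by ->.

Moves only go right or down, so the column and row indices never decrease.
Route from (1,1): 4× down (reaching (5,1)), 4× right (reaching (5,5)) — 8 moves in all.
Check: all required cells visited.

(1,1) -> (2,1) -> (3,1) -> (4,1) -> (5,1) -> (5,2) -> (5,3) -> (5,4) -> (5,5)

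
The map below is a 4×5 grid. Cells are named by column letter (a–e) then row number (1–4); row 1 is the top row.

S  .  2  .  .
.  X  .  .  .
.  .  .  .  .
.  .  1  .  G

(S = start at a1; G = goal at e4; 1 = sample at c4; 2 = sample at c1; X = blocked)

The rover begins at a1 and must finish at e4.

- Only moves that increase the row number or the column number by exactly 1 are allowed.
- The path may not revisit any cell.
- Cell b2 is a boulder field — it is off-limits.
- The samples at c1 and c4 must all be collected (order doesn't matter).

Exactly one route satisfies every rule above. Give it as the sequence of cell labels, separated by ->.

a1 -> b1 -> c1 -> c2 -> c3 -> c4 -> d4 -> e4

Moves only go right or down, so the column and row indices never decrease.
Route from a1: right 2 to c1, down 3 to c4, right 2 to e4 — 7 moves in all.
Check: all required cells visited.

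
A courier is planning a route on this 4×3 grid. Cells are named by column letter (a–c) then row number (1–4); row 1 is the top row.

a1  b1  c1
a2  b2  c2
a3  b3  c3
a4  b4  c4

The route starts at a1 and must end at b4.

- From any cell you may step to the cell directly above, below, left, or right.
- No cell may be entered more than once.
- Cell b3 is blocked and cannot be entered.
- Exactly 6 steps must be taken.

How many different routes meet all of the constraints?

Need simple routes of exactly 6 moves from a1 to b4 (Manhattan distance 4, so 1 moves are spent on a detour and 1 undoing it).
Enumerating: a1 a2 b2 c2 c3 c4 b4 | a1 b1 b2 a2 a3 a4 b4 | a1 b1 b2 c2 c3 c4 b4 | a1 b1 c1 c2 c3 c4 b4.
That gives 4 routes.

4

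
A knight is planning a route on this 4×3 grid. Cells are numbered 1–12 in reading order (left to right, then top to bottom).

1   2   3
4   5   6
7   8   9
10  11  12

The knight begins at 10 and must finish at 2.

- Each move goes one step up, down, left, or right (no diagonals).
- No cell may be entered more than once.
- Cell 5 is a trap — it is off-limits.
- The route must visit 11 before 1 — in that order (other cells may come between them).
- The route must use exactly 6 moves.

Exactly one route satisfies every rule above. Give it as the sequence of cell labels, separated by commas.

10, 11, 8, 7, 4, 1, 2

The waypoints must appear in the order 11, 1, with no cell reused.
Route from 10: right 1 to 11, up 1 to 8, left 1 to 7, up 2 to 1, right 1 to 2 — 6 moves in all.
Check: order respected (11 at step 1, 1 at step 5); 6 moves as required.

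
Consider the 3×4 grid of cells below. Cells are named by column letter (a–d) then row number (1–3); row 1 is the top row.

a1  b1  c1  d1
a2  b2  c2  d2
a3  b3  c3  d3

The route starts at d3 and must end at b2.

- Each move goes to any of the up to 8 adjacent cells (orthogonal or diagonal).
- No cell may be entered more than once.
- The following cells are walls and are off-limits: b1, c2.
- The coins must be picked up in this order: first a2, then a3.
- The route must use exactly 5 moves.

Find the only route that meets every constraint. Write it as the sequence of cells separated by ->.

d3 -> c3 -> b3 -> a2 -> a3 -> b2

The waypoints must appear in the order a2, a3, with no cell reused.
Route from d3: 2× left (reaching b3), up-left to a2, down to a3, up-right to b2 — 5 moves in all.
Check: order respected (a2 at step 3, a3 at step 4); 5 moves as required.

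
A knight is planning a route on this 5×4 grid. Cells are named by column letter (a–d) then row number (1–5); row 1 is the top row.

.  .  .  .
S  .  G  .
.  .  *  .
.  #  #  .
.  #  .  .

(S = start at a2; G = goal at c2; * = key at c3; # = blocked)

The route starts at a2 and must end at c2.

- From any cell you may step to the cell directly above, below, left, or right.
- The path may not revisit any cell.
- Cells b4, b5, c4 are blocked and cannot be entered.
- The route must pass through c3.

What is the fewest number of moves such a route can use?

4

Any route passes through c3 somewhere between a2 and c2. Summing Manhattan distances along the two legs (a2 → c3 → c2) gives a lower bound of 3 + 1 = 4 moves.
A route of 4 moves achieves this: a2 → a3 → b3 → c3 → c2.
Since 4 matches the lower bound, it is optimal.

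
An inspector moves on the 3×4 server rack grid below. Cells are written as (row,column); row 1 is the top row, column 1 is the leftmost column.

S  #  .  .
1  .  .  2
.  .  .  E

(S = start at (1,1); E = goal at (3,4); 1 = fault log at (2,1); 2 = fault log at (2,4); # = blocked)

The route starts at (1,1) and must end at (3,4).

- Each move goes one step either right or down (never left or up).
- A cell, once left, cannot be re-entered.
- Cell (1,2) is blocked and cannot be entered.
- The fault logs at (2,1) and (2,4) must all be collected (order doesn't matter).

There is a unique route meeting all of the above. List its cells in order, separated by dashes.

Moves only go right or down, so the column and row indices never decrease.
Route from (1,1): down to (2,1), 3× right (reaching (2,4)), down to (3,4) — 5 moves in all.
Check: all required cells visited.

(1,1) - (2,1) - (2,2) - (2,3) - (2,4) - (3,4)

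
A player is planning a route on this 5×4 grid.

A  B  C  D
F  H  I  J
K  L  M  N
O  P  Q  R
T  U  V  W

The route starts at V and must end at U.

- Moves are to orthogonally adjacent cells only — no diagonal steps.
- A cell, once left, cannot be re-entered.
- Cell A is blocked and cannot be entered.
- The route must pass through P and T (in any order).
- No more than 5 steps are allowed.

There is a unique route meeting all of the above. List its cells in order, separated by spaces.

V Q P O T U

The 5-move cap with required stops at P, T leaves no slack for detours.
Route from V: up 1 to Q, left 2 to O, down 1 to T, right 1 to U — 5 moves in all.
Check: all required cells visited; 5 ≤ 5 moves.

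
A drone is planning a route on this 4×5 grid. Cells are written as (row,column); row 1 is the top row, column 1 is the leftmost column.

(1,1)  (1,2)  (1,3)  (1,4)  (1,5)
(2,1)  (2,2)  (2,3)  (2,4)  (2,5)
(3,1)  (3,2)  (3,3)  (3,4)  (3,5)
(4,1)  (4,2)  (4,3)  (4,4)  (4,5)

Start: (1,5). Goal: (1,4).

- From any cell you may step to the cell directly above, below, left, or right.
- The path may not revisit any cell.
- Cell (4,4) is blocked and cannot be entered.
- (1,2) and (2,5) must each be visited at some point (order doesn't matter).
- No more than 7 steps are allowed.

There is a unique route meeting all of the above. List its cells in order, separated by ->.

(1,5) -> (2,5) -> (2,4) -> (2,3) -> (2,2) -> (1,2) -> (1,3) -> (1,4)

The 7-move cap with required stops at (1,2), (2,5) leaves no slack for detours.
Route from (1,5): down 1 to (2,5), left 3 to (2,2), up 1 to (1,2), right 2 to (1,4) — 7 moves in all.
Check: all required cells visited; 7 ≤ 7 moves.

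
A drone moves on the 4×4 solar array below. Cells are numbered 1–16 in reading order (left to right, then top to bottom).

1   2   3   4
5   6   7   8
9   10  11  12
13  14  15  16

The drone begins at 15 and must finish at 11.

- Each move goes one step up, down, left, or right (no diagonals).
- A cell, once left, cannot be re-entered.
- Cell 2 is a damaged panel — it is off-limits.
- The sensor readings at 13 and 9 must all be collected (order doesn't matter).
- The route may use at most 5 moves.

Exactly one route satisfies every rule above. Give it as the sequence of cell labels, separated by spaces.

15 14 13 9 10 11

The budget equals the shortest possible length, so every move has to be on a shortest route through the required cells.
Route from 15: 2× left (reaching 13), up to 9, 2× right (reaching 11) — 5 moves in all.
Check: all required cells visited; 5 ≤ 5 moves.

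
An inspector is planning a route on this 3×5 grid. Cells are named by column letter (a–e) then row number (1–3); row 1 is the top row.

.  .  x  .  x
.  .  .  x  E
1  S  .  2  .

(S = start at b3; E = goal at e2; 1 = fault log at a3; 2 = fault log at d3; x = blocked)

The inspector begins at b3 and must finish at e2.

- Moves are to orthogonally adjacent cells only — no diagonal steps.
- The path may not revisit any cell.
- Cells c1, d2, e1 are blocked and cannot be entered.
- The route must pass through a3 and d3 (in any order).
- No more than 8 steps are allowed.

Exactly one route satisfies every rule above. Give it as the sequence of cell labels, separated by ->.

b3 -> a3 -> a2 -> b2 -> c2 -> c3 -> d3 -> e3 -> e2

The budget equals the shortest possible length, so every move has to be on a shortest route through the required cells.
Route from b3: left 1 to a3, up 1 to a2, right 2 to c2, down 1 to c3, right 2 to e3, up 1 to e2 — 8 moves in all.
Check: all required cells visited; 8 ≤ 8 moves.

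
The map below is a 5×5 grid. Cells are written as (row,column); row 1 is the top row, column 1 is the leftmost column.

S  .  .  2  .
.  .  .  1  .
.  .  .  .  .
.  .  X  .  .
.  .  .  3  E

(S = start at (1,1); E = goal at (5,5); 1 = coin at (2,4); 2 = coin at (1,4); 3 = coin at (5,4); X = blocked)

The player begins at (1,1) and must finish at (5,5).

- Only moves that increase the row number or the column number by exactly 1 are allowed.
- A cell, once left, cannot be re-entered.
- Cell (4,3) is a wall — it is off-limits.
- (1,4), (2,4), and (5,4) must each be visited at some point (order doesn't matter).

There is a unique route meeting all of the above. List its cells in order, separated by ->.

Moves only go right or down, so the column and row indices never decrease.
Route from (1,1): right 3 to (1,4), down 4 to (5,4), right 1 to (5,5) — 8 moves in all.
Check: all required cells visited.

(1,1) -> (1,2) -> (1,3) -> (1,4) -> (2,4) -> (3,4) -> (4,4) -> (5,4) -> (5,5)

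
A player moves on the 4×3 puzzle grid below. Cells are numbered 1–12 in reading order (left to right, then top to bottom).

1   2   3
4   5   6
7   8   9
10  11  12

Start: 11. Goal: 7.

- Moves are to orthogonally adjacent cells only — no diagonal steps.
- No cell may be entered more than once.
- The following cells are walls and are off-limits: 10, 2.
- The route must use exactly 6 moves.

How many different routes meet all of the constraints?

4

Need simple routes of exactly 6 moves from 11 to 7 (Manhattan distance 2, so 2 moves are spent on a detour and 2 undoing it).
Enumerating: 11 8 9 6 5 4 7 | 11 12 9 6 5 8 7 | 11 12 9 6 5 4 7 | 11 12 9 8 5 4 7.
That gives 4 routes.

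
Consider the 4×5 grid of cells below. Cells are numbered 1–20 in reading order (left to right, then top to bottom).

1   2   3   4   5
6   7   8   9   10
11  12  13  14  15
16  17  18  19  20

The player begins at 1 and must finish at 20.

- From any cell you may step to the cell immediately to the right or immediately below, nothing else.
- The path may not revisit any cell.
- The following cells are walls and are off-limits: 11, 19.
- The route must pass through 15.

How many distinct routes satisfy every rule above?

A right/down-only route from 1 to 20 makes exactly 3 down-moves and 4 right-moves in some order.
With no other constraints that would be C(7,3) = 35 routes.
Split at 15 and multiply the segment counts (each segment already excludes blocked cells): 1→15: 14; 15→20: 1; product = 14.
That gives 14 routes.

14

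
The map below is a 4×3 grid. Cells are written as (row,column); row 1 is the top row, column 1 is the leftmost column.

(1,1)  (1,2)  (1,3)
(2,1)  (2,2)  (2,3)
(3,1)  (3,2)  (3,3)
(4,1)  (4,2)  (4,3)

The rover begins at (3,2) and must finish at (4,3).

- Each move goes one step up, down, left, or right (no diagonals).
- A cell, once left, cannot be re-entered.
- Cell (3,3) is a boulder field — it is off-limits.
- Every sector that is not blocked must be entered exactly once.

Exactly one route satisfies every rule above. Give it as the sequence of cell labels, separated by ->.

Need to visit all 11 open cells exactly once, starting at (3,2) and ending at (4,3).
Cell (1,1) has only two open neighbours ((2,1) and (1,2)), so the path must pass straight through it: one of those is the cell it's entered from and the other is where it exits.
Route from (3,2): up 1 to (2,2), right 1 to (2,3), up 1 to (1,3), left 2 to (1,1), down 3 to (4,1), right 2 to (4,3) — 10 moves in all.
Check: all 11 open cells covered.

(3,2) -> (2,2) -> (2,3) -> (1,3) -> (1,2) -> (1,1) -> (2,1) -> (3,1) -> (4,1) -> (4,2) -> (4,3)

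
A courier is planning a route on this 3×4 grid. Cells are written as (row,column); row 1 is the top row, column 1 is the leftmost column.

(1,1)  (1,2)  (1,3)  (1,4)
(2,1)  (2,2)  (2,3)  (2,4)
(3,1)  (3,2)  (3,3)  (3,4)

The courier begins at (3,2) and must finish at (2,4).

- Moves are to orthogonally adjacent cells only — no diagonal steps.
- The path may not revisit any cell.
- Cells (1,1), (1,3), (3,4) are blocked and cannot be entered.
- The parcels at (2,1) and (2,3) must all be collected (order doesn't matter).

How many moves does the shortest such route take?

Any route passes through (2,1) and (2,3) in some order between (3,2) and (2,4). Summing Manhattan distances along each leg and taking the cheapest ordering ((3,2) → (2,1) → (2,3) → (2,4)) gives a lower bound of 2 + 2 + 1 = 5 moves.
A route of 5 moves achieves this: (3,2) → (3,1) → (2,1) → (2,2) → (2,3) → (2,4).
Since 5 matches the lower bound, it is optimal.

5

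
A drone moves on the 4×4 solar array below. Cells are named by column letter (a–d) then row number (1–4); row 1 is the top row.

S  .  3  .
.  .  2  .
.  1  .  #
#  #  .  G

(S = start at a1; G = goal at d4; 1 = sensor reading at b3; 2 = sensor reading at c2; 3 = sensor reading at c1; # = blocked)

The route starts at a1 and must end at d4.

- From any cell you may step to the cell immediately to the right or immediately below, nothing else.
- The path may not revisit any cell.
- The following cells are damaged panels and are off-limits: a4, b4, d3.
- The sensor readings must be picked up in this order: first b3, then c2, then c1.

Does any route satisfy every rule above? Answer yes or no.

no

c2 lies above b3, so going from b3 to c2 would need an upward move — but moves only go right/down, so b3 cannot be visited before c2.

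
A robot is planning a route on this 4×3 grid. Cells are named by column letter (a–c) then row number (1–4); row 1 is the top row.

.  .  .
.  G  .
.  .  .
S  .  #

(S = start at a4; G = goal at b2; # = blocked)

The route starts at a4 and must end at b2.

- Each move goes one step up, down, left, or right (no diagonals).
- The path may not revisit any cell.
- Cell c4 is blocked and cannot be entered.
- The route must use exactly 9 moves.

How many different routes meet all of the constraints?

Need simple routes of exactly 9 moves from a4 to b2 (Manhattan distance 3, so 3 moves are spent on a detour and 3 undoing it).
Enumerating: a4 a3 a2 a1 b1 c1 c2 c3 b3 b2 | a4 a3 b3 c3 c2 c1 b1 a1 a2 b2 | a4 b4 b3 a3 a2 a1 b1 c1 c2 b2 | a4 b4 b3 c3 c2 c1 b1 a1 a2 b2.
That gives 4 routes.

4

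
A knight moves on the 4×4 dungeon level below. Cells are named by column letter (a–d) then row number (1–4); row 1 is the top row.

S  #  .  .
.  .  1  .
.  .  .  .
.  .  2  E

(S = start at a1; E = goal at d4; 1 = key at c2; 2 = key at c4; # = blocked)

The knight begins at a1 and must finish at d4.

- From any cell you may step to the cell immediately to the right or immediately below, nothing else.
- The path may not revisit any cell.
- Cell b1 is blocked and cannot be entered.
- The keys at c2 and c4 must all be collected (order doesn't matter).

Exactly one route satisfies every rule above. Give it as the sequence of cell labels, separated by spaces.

Moves only go right or down, so the column and row indices never decrease.
Route from a1: down to a2, 2× right (reaching c2), 2× down (reaching c4), right to d4 — 6 moves in all.
Check: all required cells visited.

a1 a2 b2 c2 c3 c4 d4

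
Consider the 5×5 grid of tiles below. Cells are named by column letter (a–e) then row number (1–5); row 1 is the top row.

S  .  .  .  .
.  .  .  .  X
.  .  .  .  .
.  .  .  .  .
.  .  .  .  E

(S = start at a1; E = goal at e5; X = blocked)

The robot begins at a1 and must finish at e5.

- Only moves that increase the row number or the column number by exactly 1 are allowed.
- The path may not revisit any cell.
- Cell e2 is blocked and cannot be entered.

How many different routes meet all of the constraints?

A right/down-only route from a1 to e5 makes exactly 4 down-moves and 4 right-moves in some order.
With no other constraints that would be C(8,4) = 70 routes.
Subtract routes through each blocked cell (inclusion–exclusion for overlaps): − through e2: 5 → 65.
That gives 65 routes.

65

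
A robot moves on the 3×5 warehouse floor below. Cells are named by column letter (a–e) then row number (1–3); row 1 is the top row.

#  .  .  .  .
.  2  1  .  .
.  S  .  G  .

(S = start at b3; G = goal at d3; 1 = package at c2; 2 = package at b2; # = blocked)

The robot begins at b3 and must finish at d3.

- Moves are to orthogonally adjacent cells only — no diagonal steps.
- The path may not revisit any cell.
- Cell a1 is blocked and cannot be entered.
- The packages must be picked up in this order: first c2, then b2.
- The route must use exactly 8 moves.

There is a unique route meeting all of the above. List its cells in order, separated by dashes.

The waypoints must appear in the order c2, b2, with no cell reused.
Route from b3: right 1 to c3, up 1 to c2, left 1 to b2, up 1 to b1, right 2 to d1, down 2 to d3 — 8 moves in all.
Check: order respected (1 at step 2, 2 at step 3); 8 moves as required.

b3 - c3 - c2 - b2 - b1 - c1 - d1 - d2 - d3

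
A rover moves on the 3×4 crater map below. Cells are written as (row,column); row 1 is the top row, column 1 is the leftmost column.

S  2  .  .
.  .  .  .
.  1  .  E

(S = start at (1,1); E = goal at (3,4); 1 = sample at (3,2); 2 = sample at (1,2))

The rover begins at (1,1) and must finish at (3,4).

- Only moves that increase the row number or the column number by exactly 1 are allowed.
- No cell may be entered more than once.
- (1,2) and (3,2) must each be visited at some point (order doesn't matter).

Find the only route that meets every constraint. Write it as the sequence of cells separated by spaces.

(1,1) (1,2) (2,2) (3,2) (3,3) (3,4)

Moves only go right or down, so the column and row indices never decrease.
Route from (1,1): right 1 to (1,2), down 2 to (3,2), right 2 to (3,4) — 5 moves in all.
Check: all required cells visited.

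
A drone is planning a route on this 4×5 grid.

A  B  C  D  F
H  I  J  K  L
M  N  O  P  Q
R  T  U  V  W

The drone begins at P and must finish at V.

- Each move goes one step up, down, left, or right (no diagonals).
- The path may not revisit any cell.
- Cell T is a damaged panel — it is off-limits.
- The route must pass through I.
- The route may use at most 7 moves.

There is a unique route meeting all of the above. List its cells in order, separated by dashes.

The 7-move cap with required stops at I leaves no slack for detours.
Route from P: up to K, 2× left (reaching I), down to N, right to O, down to U, right to V — 7 moves in all.
Check: all required cells visited; 7 ≤ 7 moves.

P - K - J - I - N - O - U - V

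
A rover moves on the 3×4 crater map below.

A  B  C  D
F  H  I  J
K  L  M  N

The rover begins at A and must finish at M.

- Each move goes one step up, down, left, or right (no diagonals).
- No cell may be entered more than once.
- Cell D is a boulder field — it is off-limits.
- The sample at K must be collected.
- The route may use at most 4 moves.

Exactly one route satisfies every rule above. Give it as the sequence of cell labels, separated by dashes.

The budget equals the shortest possible length, so every move has to be on a shortest route through the required cells.
Route from A: 2× down (reaching K), 2× right (reaching M) — 4 moves in all.
Check: all required cells visited; 4 ≤ 4 moves.

A - F - K - L - M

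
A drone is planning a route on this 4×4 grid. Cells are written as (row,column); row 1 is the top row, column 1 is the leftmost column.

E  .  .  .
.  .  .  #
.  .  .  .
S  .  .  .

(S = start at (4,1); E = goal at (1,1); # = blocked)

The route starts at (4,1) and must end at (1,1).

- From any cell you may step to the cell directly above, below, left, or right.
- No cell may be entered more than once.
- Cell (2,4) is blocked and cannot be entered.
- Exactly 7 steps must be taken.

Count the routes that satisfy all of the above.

16

Need simple routes of exactly 7 moves from (4,1) to (1,1) (Manhattan distance 3, so 2 moves are spent on a detour and 2 undoing it).
Branch systematically from the start, pruning whenever the remaining move budget drops below the Manhattan distance to (1,1) or differs from it in parity. Grouping the completions by first move — via (3,1): 5; via (4,2): 11 — and summing: 5 + 11 = 16.
That gives 16 routes.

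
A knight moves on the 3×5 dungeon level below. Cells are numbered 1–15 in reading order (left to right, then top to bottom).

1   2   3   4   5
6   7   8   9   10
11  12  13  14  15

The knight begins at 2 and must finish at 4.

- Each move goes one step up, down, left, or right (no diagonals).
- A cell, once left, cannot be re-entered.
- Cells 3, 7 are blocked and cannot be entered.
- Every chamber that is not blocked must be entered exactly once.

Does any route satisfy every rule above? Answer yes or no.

yes

One route that works: 2 → 1 → 6 → 11 → 12 → 13 → 8 → 9 → 14 → 15 → 10 → 5 → 4.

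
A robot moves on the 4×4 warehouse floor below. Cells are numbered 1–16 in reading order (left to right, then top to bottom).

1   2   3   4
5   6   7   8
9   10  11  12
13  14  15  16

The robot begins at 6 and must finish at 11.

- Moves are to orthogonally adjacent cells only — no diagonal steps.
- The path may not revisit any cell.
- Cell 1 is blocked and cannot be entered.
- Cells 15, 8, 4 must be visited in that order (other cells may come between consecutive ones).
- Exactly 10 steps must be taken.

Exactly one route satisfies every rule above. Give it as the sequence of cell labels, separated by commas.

The waypoints must appear in the order 15, 8, 4, with no cell reused.
Route from 6: down 2 to 14, right 2 to 16, up 3 to 4, left 1 to 3, down 2 to 11 — 10 moves in all.
Check: order respected (15 at step 3, 8 at step 6, 4 at step 7); 10 moves as required.

6, 10, 14, 15, 16, 12, 8, 4, 3, 7, 11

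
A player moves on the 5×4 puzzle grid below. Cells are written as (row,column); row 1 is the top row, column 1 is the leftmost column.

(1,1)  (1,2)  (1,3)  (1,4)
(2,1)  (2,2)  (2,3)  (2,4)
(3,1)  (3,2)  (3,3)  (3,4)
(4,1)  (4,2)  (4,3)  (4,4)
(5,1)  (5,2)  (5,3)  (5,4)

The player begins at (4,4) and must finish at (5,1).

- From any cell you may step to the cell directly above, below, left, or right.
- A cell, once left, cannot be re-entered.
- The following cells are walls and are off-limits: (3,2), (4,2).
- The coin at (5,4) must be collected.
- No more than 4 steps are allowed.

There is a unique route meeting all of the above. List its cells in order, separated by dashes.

Any route must reach (5,4) and still end at (5,1) within 4 moves, so the order of the required stops is forced.
Route from (4,4): down 1 to (5,4), left 3 to (5,1) — 4 moves in all.
Check: all required cells visited; 4 ≤ 4 moves.

(4,4) - (5,4) - (5,3) - (5,2) - (5,1)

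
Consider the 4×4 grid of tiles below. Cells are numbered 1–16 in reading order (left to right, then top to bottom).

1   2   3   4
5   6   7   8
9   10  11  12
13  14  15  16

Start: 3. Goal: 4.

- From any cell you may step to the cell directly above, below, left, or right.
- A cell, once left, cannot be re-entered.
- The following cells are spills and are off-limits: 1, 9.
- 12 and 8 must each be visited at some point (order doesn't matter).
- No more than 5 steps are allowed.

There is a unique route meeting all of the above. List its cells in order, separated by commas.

The 5-move cap with required stops at 12, 8 leaves no slack for detours.
Route from 3: down 2 to 11, right 1 to 12, up 2 to 4 — 5 moves in all.
Check: all required cells visited; 5 ≤ 5 moves.

3, 7, 11, 12, 8, 4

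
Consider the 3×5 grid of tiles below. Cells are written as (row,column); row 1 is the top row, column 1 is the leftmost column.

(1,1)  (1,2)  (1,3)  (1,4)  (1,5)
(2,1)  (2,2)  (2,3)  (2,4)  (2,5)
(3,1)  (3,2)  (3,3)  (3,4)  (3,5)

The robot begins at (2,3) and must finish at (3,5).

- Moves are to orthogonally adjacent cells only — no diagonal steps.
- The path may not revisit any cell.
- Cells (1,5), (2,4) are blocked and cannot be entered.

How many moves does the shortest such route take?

The Manhattan distance from (2,3) to (3,5) is |2−3| + |3−5| = 3, so at least 3 moves are needed.
A route of 3 moves achieves this: (2,3) → (3,3) → (3,4) → (3,5).
Since 3 matches the lower bound, it is optimal.

3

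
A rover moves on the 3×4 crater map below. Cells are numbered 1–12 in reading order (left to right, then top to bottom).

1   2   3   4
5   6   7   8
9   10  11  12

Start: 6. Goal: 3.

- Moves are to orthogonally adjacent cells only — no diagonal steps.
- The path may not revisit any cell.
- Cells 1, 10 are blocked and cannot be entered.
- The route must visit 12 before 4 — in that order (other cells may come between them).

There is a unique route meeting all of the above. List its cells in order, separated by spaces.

6 7 11 12 8 4 3

The waypoints must appear in the order 12, 4, with no cell reused.
Route from 6: right to 7, down to 11, right to 12, 2× up (reaching 4), left to 3 — 6 moves in all.
Check: order respected (12 at step 3, 4 at step 5).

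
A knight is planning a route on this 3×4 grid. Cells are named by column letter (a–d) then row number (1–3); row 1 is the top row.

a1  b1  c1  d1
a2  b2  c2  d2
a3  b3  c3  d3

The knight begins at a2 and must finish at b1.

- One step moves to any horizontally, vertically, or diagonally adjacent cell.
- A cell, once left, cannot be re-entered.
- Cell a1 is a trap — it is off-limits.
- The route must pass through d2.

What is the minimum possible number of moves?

Any route passes through d2 somewhere between a2 and b1. Summing Chebyshev distances along the two legs (a2 → d2 → b1) gives a lower bound of 3 + 2 = 5 moves.
A route of 5 moves achieves this: a2 → b2 → c1 → d2 → c2 → b1.
Since 5 matches the lower bound, it is optimal.

5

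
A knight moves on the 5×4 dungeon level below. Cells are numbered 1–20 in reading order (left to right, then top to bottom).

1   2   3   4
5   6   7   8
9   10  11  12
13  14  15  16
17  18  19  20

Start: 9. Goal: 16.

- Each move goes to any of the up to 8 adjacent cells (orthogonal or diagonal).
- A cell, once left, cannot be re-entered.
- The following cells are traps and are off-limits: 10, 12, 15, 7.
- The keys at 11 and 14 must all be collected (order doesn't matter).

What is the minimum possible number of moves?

Any route passes through 11 and 14 in some order between 9 and 16. Summing Chebyshev distances along each leg and taking the cheapest ordering (9 → 14 → 11 → 16) gives a lower bound of 1 + 1 + 1 = 3 moves.
A route of 3 moves achieves this: 9 → 14 → 11 → 16.
Since 3 matches the lower bound, it is optimal.

3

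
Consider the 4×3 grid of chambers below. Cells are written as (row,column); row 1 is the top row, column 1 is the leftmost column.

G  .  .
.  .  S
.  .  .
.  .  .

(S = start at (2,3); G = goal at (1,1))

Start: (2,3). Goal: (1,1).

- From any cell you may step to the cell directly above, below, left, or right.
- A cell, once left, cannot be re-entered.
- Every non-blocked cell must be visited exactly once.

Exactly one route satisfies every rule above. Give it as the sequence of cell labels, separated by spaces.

Need to visit all 12 open cells exactly once, starting at (2,3) and ending at (1,1).
Cell (4,3) has only two open neighbours ((3,3) and (4,2)), so the path must pass straight through it: one of those is the cell it's entered from and the other is where it exits.
Route from (2,3): up 1 to (1,3), left 1 to (1,2), down 2 to (3,2), right 1 to (3,3), down 1 to (4,3), left 2 to (4,1), up 3 to (1,1) — 11 moves in all.
Check: all 12 open cells covered.

(2,3) (1,3) (1,2) (2,2) (3,2) (3,3) (4,3) (4,2) (4,1) (3,1) (2,1) (1,1)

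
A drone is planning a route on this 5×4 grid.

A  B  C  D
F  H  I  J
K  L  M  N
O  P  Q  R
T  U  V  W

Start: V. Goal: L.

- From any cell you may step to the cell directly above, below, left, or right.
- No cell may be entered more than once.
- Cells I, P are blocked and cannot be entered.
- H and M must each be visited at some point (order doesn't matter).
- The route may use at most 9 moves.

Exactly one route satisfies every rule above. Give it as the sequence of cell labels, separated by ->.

The 9-move cap with required stops at H, M leaves no slack for detours.
Route from V: up 2 to M, right 1 to N, up 2 to D, left 2 to B, down 2 to L — 9 moves in all.
Check: all required cells visited; 9 ≤ 9 moves.

V -> Q -> M -> N -> J -> D -> C -> B -> H -> L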